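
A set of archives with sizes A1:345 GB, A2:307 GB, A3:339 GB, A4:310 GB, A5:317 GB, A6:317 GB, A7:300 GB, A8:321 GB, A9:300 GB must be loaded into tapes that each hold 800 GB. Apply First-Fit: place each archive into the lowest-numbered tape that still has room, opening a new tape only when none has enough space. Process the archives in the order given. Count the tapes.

tape 1: place A1 (345 GB), 455 GB left
tape 1: place A2 (307 GB), 148 GB left
tape 2: place A3 (339 GB), 461 GB left
tape 2: place A4 (310 GB), 151 GB left
tape 3: place A5 (317 GB), 483 GB left
tape 3: place A6 (317 GB), 166 GB left
tape 4: place A7 (300 GB), 500 GB left
tape 4: place A8 (321 GB), 179 GB left
tape 5: place A9 (300 GB), 500 GB left

5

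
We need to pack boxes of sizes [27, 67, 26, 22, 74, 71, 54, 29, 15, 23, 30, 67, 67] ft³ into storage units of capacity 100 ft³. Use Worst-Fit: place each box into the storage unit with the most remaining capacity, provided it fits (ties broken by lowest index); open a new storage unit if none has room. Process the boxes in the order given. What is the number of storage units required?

storage unit 1: place 27 ft³, 73 ft³ left
storage unit 1: place 67 ft³, 6 ft³ left
storage unit 2: place 26 ft³, 74 ft³ left
storage unit 2: place 22 ft³, 52 ft³ left
storage unit 3: place 74 ft³, 26 ft³ left
storage unit 4: place 71 ft³, 29 ft³ left
storage unit 5: place 54 ft³, 46 ft³ left
storage unit 2: place 29 ft³, 23 ft³ left
storage unit 5: place 15 ft³, 31 ft³ left
storage unit 5: place 23 ft³, 8 ft³ left
storage unit 6: place 30 ft³, 70 ft³ left
storage unit 6: place 67 ft³, 3 ft³ left
storage unit 7: place 67 ft³, 33 ft³ left
Final storage units: [27,67] [26,22,29] [74] [71] [54,15,23] [30,67] [67].

7 storage units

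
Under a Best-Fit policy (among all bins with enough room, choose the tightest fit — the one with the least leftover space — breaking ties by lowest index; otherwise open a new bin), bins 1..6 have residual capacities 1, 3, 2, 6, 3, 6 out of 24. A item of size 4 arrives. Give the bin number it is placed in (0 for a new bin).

Bins with room: bin 4 (6), bin 6 (6).
Tightest fit is bin 4 with 6 free.

4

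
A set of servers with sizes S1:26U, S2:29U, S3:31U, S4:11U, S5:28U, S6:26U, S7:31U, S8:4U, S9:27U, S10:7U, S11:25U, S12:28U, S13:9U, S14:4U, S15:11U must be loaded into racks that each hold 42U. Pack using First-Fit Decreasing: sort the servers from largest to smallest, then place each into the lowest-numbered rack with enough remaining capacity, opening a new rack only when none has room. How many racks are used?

Sorted descending: 31, 31, 29, 28, 28, 27, 26, 26, 25, 11, 11, 9, 7, 4, 4.
rack 1: place 31U, 11U left
rack 2: place 31U, 11U left
rack 3: place 29U, 13U left
rack 4: place 28U, 14U left
rack 5: place 28U, 14U left
rack 6: place 27U, 15U left
rack 7: place 26U, 16U left
rack 8: place 26U, 16U left
rack 9: place 25U, 17U left
rack 1: place 11U, 0U left
rack 2: place 11U, 0U left
rack 3: place 9U, 4U left
rack 4: place 7U, 7U left
rack 3: place 4U, 0U left
rack 4: place 4U, 3U left
Final racks: [31,11] [31,11] [29,9,4] [28,7,4] [28] [27] [26] [26] [25].

9 racks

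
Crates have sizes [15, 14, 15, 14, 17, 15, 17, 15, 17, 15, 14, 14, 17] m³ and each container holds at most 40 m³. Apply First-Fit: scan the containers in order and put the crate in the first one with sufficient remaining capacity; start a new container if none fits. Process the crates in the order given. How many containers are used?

15 m³ → container 1 (remaining 25 m³)
14 m³ → container 1 (remaining 11 m³)
15 m³ → container 2 (remaining 25 m³)
14 m³ → container 2 (remaining 11 m³)
17 m³ → container 3 (remaining 23 m³)
15 m³ → container 3 (remaining 8 m³)
17 m³ → container 4 (remaining 23 m³)
15 m³ → container 4 (remaining 8 m³)
17 m³ → container 5 (remaining 23 m³)
15 m³ → container 5 (remaining 8 m³)
14 m³ → container 6 (remaining 26 m³)
14 m³ → container 6 (remaining 12 m³)
17 m³ → container 7 (remaining 23 m³)
Final containers: [15,14] [15,14] [17,15] [17,15] [17,15] [14,14] [17].

7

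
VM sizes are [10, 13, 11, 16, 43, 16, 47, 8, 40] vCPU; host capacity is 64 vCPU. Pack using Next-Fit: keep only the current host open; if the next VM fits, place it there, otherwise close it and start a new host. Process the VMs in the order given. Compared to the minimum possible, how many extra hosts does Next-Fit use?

0

Next-Fit: [10,13,11,16] [43,16] [47,8] [40] → 4 hosts.
Total size 204 vCPU; any packing needs at least ⌈204/64⌉ = 4 hosts.
So 4 is already optimal.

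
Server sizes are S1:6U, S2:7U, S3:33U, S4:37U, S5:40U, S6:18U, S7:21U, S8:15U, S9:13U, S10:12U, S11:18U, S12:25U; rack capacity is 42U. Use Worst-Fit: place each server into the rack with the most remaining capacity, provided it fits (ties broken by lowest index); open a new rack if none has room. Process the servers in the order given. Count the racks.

Put S1 (6U) in rack 1; 36U remain.
Put S2 (7U) in rack 1; 29U remain.
Put S3 (33U) in rack 2; 9U remain.
Put S4 (37U) in rack 3; 5U remain.
Put S5 (40U) in rack 4; 2U remain.
Put S6 (18U) in rack 1; 11U remain.
Put S7 (21U) in rack 5; 21U remain.
Put S8 (15U) in rack 5; 6U remain.
Put S9 (13U) in rack 6; 29U remain.
Put S10 (12U) in rack 6; 17U remain.
Put S11 (18U) in rack 7; 24U remain.
Put S12 (25U) in rack 8; 17U remain.
Final racks: [6,7,18] [33] [37] [40] [21,15] [13,12] [18] [25].

8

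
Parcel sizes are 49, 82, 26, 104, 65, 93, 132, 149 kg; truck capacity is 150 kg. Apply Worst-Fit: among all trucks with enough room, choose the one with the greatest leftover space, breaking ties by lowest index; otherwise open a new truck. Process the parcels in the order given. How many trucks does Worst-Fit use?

6 trucks

Put 49 kg in truck 1; 101 kg remain.
Put 82 kg in truck 1; 19 kg remain.
Put 26 kg in truck 2; 124 kg remain.
Put 104 kg in truck 2; 20 kg remain.
Put 65 kg in truck 3; 85 kg remain.
Put 93 kg in truck 4; 57 kg remain.
Put 132 kg in truck 5; 18 kg remain.
Put 149 kg in truck 6; 1 kg remain.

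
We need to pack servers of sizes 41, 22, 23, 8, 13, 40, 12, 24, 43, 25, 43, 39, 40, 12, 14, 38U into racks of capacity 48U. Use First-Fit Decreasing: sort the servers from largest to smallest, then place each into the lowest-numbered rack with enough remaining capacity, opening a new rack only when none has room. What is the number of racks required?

11

Sorted descending: 43, 43, 41, 40, 40, 39, 38, 25, 24, 23, 22, 14, 13, 12, 12, 8.
43U → rack 1 (remaining 5U)
43U → rack 2 (remaining 5U)
41U → rack 3 (remaining 7U)
40U → rack 4 (remaining 8U)
40U → rack 5 (remaining 8U)
39U → rack 6 (remaining 9U)
38U → rack 7 (remaining 10U)
25U → rack 8 (remaining 23U)
24U → rack 9 (remaining 24U)
23U → rack 8 (remaining 0U)
22U → rack 9 (remaining 2U)
14U → rack 10 (remaining 34U)
13U → rack 10 (remaining 21U)
12U → rack 10 (remaining 9U)
12U → rack 11 (remaining 36U)
8U → rack 4 (remaining 0U)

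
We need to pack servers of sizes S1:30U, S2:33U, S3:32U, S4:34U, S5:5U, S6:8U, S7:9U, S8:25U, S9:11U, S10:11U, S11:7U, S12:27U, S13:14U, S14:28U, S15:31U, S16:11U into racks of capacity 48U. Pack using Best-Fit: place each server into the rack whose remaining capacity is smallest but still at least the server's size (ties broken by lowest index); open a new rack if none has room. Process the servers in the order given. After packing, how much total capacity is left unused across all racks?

68

Put S1 (30U) in rack 1; 18U remain.
Put S2 (33U) in rack 2; 15U remain.
Put S3 (32U) in rack 3; 16U remain.
Put S4 (34U) in rack 4; 14U remain.
Put S5 (5U) in rack 4; 9U remain.
Put S6 (8U) in rack 4; 1U remain.
Put S7 (9U) in rack 2; 6U remain.
Put S8 (25U) in rack 5; 23U remain.
Put S9 (11U) in rack 3; 5U remain.
Put S10 (11U) in rack 1; 7U remain.
Put S11 (7U) in rack 1; 0U remain.
Put S12 (27U) in rack 6; 21U remain.
Put S13 (14U) in rack 6; 7U remain.
Put S14 (28U) in rack 7; 20U remain.
Put S15 (31U) in rack 8; 17U remain.
Put S16 (11U) in rack 8; 6U remain.
8 racks × 48U = 384U; used 316U; unused 68U.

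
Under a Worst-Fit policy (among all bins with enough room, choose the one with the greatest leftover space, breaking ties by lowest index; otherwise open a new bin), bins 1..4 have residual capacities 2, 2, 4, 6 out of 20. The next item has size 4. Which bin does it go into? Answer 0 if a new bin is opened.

Bins with room: bin 3 (4), bin 4 (6).
Most room is bin 4 with 6 free.

4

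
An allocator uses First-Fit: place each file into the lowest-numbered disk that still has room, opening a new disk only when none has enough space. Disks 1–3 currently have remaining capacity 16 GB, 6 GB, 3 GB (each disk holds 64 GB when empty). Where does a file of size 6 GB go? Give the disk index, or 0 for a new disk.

Disks with room: disk 1 (16 GB), disk 2 (6 GB).
The first with room is disk 1.

1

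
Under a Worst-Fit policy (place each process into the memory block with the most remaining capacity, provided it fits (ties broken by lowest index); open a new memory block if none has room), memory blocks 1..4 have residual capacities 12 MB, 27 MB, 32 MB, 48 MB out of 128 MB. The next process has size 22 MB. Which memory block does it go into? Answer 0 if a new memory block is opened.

Memory blocks with room: memory block 2 (27 MB), memory block 3 (32 MB), memory block 4 (48 MB).
Most room is memory block 4 with 48 MB free.

4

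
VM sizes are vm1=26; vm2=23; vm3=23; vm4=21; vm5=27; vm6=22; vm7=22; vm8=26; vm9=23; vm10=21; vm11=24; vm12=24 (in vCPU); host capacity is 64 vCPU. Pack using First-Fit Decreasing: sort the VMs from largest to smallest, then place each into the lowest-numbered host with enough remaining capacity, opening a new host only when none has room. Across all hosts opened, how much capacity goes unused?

Sorted descending: 27, 26, 26, 24, 24, 23, 23, 23, 22, 22, 21, 21.
Put 27 vCPU in host 1; 37 vCPU remain.
Put 26 vCPU in host 1; 11 vCPU remain.
Put 26 vCPU in host 2; 38 vCPU remain.
Put 24 vCPU in host 2; 14 vCPU remain.
Put 24 vCPU in host 3; 40 vCPU remain.
Put 23 vCPU in host 3; 17 vCPU remain.
Put 23 vCPU in host 4; 41 vCPU remain.
Put 23 vCPU in host 4; 18 vCPU remain.
Put 22 vCPU in host 5; 42 vCPU remain.
Put 22 vCPU in host 5; 20 vCPU remain.
Put 21 vCPU in host 6; 43 vCPU remain.
Put 21 vCPU in host 6; 22 vCPU remain.
6 hosts × 64 vCPU = 384 vCPU; used 282 vCPU; unused 102 vCPU.

102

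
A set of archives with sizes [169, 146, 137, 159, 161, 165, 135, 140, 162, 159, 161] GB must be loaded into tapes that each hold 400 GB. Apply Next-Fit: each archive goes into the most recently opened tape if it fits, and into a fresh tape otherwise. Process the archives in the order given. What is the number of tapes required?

tape 1: place 169 GB, 231 GB left
tape 1: place 146 GB, 85 GB left
tape 2: place 137 GB, 263 GB left
tape 2: place 159 GB, 104 GB left
tape 3: place 161 GB, 239 GB left
tape 3: place 165 GB, 74 GB left
tape 4: place 135 GB, 265 GB left
tape 4: place 140 GB, 125 GB left
tape 5: place 162 GB, 238 GB left
tape 5: place 159 GB, 79 GB left
tape 6: place 161 GB, 239 GB left

6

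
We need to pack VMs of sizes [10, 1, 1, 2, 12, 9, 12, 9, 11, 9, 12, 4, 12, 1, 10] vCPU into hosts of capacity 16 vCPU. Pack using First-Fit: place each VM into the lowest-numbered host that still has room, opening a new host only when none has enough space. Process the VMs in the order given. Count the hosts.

10

host 1: place 10 vCPU, 6 vCPU left
host 1: place 1 vCPU, 5 vCPU left
host 1: place 1 vCPU, 4 vCPU left
host 1: place 2 vCPU, 2 vCPU left
host 2: place 12 vCPU, 4 vCPU left
host 3: place 9 vCPU, 7 vCPU left
host 4: place 12 vCPU, 4 vCPU left
host 5: place 9 vCPU, 7 vCPU left
host 6: place 11 vCPU, 5 vCPU left
host 7: place 9 vCPU, 7 vCPU left
host 8: place 12 vCPU, 4 vCPU left
host 2: place 4 vCPU, 0 vCPU left
host 9: place 12 vCPU, 4 vCPU left
host 1: place 1 vCPU, 1 vCPU left
host 10: place 10 vCPU, 6 vCPU left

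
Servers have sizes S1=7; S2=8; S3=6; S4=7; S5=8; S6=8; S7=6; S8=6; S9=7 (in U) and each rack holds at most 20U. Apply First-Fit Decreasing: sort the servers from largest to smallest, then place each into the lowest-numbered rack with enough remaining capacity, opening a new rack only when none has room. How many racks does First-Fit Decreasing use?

Sorted descending: 8, 8, 8, 7, 7, 7, 6, 6, 6.
Put 8U in rack 1; 12U remain.
Put 8U in rack 1; 4U remain.
Put 8U in rack 2; 12U remain.
Put 7U in rack 2; 5U remain.
Put 7U in rack 3; 13U remain.
Put 7U in rack 3; 6U remain.
Put 6U in rack 3; 0U remain.
Put 6U in rack 4; 14U remain.
Put 6U in rack 4; 8U remain.

4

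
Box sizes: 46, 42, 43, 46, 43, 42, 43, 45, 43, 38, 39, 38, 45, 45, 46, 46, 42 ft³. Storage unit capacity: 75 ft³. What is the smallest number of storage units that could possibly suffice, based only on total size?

10 storage units

Total size = 46 + 42 + 43 + 46 + 43 + 42 + 43 + 45 + 43 + 38 + 39 + 38 + 45 + 45 + 46 + 46 + 42 = 732 ft³.
⌈732 / 75⌉ = 10.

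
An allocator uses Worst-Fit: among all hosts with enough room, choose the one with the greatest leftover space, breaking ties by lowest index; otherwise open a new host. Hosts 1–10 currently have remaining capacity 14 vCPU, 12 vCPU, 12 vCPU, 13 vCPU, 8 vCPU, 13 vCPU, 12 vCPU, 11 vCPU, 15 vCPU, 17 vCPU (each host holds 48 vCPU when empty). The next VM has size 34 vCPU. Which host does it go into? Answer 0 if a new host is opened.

No host has ≥ 34 vCPU free, so a new host is opened.

0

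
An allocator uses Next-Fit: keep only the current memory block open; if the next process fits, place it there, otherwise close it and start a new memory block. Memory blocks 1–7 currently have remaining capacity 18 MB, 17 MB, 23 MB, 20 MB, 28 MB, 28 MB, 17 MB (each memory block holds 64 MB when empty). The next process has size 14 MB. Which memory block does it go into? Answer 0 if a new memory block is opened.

Next-Fit only looks at memory block 7, which has 17 MB free.
14 MB fits there.

7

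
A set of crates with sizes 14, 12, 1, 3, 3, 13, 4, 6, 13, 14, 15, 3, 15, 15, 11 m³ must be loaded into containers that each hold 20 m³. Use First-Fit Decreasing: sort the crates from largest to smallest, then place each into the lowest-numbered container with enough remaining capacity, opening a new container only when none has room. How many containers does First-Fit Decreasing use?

Sorted descending: 15, 15, 15, 14, 14, 13, 13, 12, 11, 6, 4, 3, 3, 3, 1.
container 1: place 15 m³, 5 m³ left
container 2: place 15 m³, 5 m³ left
container 3: place 15 m³, 5 m³ left
container 4: place 14 m³, 6 m³ left
container 5: place 14 m³, 6 m³ left
container 6: place 13 m³, 7 m³ left
container 7: place 13 m³, 7 m³ left
container 8: place 12 m³, 8 m³ left
container 9: place 11 m³, 9 m³ left
container 4: place 6 m³, 0 m³ left
container 1: place 4 m³, 1 m³ left
container 2: place 3 m³, 2 m³ left
container 3: place 3 m³, 2 m³ left
container 5: place 3 m³, 3 m³ left
container 1: place 1 m³, 0 m³ left
Final containers: [15,4,1] [15,3] [15,3] [14,6] [14,3] [13] [13] [12] [11].

9 containers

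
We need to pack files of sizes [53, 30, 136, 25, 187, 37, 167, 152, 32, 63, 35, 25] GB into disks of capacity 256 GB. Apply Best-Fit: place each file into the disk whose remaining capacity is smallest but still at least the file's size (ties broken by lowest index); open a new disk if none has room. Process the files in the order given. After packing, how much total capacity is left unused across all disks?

Put 53 GB in disk 1; 203 GB remain.
Put 30 GB in disk 1; 173 GB remain.
Put 136 GB in disk 1; 37 GB remain.
Put 25 GB in disk 1; 12 GB remain.
Put 187 GB in disk 2; 69 GB remain.
Put 37 GB in disk 2; 32 GB remain.
Put 167 GB in disk 3; 89 GB remain.
Put 152 GB in disk 4; 104 GB remain.
Put 32 GB in disk 2; 0 GB remain.
Put 63 GB in disk 3; 26 GB remain.
Put 35 GB in disk 4; 69 GB remain.
Put 25 GB in disk 3; 1 GB remain.
4 disks × 256 GB = 1024 GB; used 942 GB; unused 82 GB.

82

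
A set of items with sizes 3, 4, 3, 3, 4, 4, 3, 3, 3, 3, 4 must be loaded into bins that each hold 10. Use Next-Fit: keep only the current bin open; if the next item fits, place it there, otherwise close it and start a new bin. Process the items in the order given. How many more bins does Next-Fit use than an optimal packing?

Next-Fit: [3,4,3] [3,4] [4,3,3] [3,3,4] → 4 bins.
Total size 37; any packing needs at least ⌈37/10⌉ = 4 bins.
So 4 is already optimal.

0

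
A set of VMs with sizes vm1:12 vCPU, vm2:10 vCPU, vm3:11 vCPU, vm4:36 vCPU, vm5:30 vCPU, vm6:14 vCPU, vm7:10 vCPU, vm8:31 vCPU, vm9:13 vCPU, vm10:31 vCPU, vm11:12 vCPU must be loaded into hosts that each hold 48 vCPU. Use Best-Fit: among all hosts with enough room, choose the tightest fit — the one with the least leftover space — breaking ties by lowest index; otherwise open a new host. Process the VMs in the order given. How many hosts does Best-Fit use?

5

host 1: place vm1 (12 vCPU), 36 vCPU left
host 1: place vm2 (10 vCPU), 26 vCPU left
host 1: place vm3 (11 vCPU), 15 vCPU left
host 2: place vm4 (36 vCPU), 12 vCPU left
host 3: place vm5 (30 vCPU), 18 vCPU left
host 1: place vm6 (14 vCPU), 1 vCPU left
host 2: place vm7 (10 vCPU), 2 vCPU left
host 4: place vm8 (31 vCPU), 17 vCPU left
host 4: place vm9 (13 vCPU), 4 vCPU left
host 5: place vm10 (31 vCPU), 17 vCPU left
host 5: place vm11 (12 vCPU), 5 vCPU left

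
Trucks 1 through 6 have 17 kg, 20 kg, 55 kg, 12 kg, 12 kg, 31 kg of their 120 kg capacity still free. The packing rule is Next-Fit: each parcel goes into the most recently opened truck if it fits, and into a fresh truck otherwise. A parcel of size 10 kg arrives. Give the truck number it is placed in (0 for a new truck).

Next-Fit only looks at truck 6, which has 31 kg free.
10 kg fits there.

6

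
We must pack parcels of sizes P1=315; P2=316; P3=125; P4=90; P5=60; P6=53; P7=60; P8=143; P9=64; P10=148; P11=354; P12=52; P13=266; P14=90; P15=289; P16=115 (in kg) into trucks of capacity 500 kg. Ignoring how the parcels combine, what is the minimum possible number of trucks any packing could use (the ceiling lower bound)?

6 trucks

Total size = 315 + 316 + 125 + 90 + 60 + 53 + 60 + 143 + 64 + 148 + 354 + 52 + 266 + 90 + 289 + 115 = 2540 kg.
⌈2540 / 500⌉ = 6.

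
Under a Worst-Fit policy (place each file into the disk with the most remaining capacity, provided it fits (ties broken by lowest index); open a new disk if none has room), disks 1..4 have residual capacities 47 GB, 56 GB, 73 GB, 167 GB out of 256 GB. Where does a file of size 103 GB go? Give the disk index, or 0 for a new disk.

Disks with room: disk 4 (167 GB).
Most room is disk 4 with 167 GB free.

4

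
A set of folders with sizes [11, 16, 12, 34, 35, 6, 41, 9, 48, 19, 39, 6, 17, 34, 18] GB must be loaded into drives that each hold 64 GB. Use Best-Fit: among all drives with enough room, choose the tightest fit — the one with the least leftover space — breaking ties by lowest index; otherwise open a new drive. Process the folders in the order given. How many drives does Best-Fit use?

7

drive 1: place 11 GB, 53 GB left
drive 1: place 16 GB, 37 GB left
drive 1: place 12 GB, 25 GB left
drive 2: place 34 GB, 30 GB left
drive 3: place 35 GB, 29 GB left
drive 1: place 6 GB, 19 GB left
drive 4: place 41 GB, 23 GB left
drive 1: place 9 GB, 10 GB left
drive 5: place 48 GB, 16 GB left
drive 4: place 19 GB, 4 GB left
drive 6: place 39 GB, 25 GB left
drive 1: place 6 GB, 4 GB left
drive 6: place 17 GB, 8 GB left
drive 7: place 34 GB, 30 GB left
drive 3: place 18 GB, 11 GB left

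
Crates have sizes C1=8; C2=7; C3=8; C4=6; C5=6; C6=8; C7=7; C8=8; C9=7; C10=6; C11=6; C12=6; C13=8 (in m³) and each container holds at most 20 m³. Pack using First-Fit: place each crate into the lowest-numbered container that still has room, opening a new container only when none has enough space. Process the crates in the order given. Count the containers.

Put C1 (8 m³) in container 1; 12 m³ remain.
Put C2 (7 m³) in container 1; 5 m³ remain.
Put C3 (8 m³) in container 2; 12 m³ remain.
Put C4 (6 m³) in container 2; 6 m³ remain.
Put C5 (6 m³) in container 2; 0 m³ remain.
Put C6 (8 m³) in container 3; 12 m³ remain.
Put C7 (7 m³) in container 3; 5 m³ remain.
Put C8 (8 m³) in container 4; 12 m³ remain.
Put C9 (7 m³) in container 4; 5 m³ remain.
Put C10 (6 m³) in container 5; 14 m³ remain.
Put C11 (6 m³) in container 5; 8 m³ remain.
Put C12 (6 m³) in container 5; 2 m³ remain.
Put C13 (8 m³) in container 6; 12 m³ remain.
Final containers: [8,7] [8,6,6] [8,7] [8,7] [6,6,6] [8].

6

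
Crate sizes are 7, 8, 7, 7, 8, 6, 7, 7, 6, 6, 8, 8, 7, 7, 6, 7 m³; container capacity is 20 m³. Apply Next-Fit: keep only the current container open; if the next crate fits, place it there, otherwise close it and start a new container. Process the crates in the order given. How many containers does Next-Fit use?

7 containers

Put 7 m³ in container 1; 13 m³ remain.
Put 8 m³ in container 1; 5 m³ remain.
Put 7 m³ in container 2; 13 m³ remain.
Put 7 m³ in container 2; 6 m³ remain.
Put 8 m³ in container 3; 12 m³ remain.
Put 6 m³ in container 3; 6 m³ remain.
Put 7 m³ in container 4; 13 m³ remain.
Put 7 m³ in container 4; 6 m³ remain.
Put 6 m³ in container 4; 0 m³ remain.
Put 6 m³ in container 5; 14 m³ remain.
Put 8 m³ in container 5; 6 m³ remain.
Put 8 m³ in container 6; 12 m³ remain.
Put 7 m³ in container 6; 5 m³ remain.
Put 7 m³ in container 7; 13 m³ remain.
Put 6 m³ in container 7; 7 m³ remain.
Put 7 m³ in container 7; 0 m³ remain.
Final containers: [7,8] [7,7] [8,6] [7,7,6] [6,8] [8,7] [7,6,7].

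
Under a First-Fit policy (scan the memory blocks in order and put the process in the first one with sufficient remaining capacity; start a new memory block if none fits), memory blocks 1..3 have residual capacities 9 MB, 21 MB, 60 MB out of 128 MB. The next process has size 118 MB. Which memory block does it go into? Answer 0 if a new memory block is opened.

0

No memory block has ≥ 118 MB free, so a new memory block is opened.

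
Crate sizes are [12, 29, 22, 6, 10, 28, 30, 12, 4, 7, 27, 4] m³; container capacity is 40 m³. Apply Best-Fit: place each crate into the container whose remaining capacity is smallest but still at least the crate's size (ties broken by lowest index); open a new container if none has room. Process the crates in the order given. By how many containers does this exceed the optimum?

Best-Fit: [12,22,6] [29,10] [28,12] [30,4,4] [7,27] → 5 containers.
Total size 191 m³; any packing needs at least ⌈191/40⌉ = 5 containers.
So 5 is already optimal.

0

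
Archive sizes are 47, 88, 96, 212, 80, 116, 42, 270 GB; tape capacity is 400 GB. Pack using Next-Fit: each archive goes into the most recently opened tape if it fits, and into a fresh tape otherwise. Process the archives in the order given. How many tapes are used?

4

47 GB → tape 1 (remaining 353 GB)
88 GB → tape 1 (remaining 265 GB)
96 GB → tape 1 (remaining 169 GB)
212 GB → tape 2 (remaining 188 GB)
80 GB → tape 2 (remaining 108 GB)
116 GB → tape 3 (remaining 284 GB)
42 GB → tape 3 (remaining 242 GB)
270 GB → tape 4 (remaining 130 GB)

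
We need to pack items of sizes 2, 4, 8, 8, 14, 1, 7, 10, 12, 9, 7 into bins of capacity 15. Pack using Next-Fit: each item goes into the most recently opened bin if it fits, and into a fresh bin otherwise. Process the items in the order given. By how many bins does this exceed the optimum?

2

Next-Fit: [2,4,8] [8] [14,1] [7] [10] [12] [9] [7] → 8 bins.
Total size 82; any packing needs at least ⌈82/15⌉ = 6 bins.
An optimal packing achieves that bound: [14,1] [12,2] [10,4] [9] [8,7] [8,7] → 6 bins.
Excess: 8 − 6 = 2.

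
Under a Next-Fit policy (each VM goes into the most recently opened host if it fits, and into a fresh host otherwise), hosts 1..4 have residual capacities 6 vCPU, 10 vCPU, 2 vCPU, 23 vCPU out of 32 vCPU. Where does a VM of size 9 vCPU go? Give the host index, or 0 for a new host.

Next-Fit only looks at host 4, which has 23 vCPU free.
9 vCPU fits there.

4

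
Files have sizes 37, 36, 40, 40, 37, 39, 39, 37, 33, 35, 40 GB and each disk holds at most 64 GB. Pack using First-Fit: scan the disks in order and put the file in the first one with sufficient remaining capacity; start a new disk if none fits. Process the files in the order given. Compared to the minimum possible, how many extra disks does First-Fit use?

First-Fit: [37] [36] [40] [40] [37] [39] [39] [37] [33] [35] [40] → 11 disks.
11 files exceed 32 GB (half the capacity), and no two of those can share a disk, so at least 11 disks are needed.
So 11 is already optimal.

0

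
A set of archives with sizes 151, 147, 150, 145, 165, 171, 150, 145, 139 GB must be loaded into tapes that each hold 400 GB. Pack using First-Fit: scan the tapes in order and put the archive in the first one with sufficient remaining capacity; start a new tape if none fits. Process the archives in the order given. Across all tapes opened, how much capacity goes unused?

637

Put 151 GB in tape 1; 249 GB remain.
Put 147 GB in tape 1; 102 GB remain.
Put 150 GB in tape 2; 250 GB remain.
Put 145 GB in tape 2; 105 GB remain.
Put 165 GB in tape 3; 235 GB remain.
Put 171 GB in tape 3; 64 GB remain.
Put 150 GB in tape 4; 250 GB remain.
Put 145 GB in tape 4; 105 GB remain.
Put 139 GB in tape 5; 261 GB remain.
5 tapes × 400 GB = 2000 GB; used 1363 GB; unused 637 GB.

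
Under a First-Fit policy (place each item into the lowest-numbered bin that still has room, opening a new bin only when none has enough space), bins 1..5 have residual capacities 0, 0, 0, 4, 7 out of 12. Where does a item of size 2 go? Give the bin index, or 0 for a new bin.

Bins with room: bin 4 (4), bin 5 (7).
The first with room is bin 4.

4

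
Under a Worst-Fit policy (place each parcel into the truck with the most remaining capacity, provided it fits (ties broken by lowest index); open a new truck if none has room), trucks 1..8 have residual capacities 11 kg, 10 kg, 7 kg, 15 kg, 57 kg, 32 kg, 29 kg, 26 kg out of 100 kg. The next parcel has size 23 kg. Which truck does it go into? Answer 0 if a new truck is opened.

Trucks with room: truck 5 (57 kg), truck 6 (32 kg), truck 7 (29 kg), truck 8 (26 kg).
Most room is truck 5 with 57 kg free.

5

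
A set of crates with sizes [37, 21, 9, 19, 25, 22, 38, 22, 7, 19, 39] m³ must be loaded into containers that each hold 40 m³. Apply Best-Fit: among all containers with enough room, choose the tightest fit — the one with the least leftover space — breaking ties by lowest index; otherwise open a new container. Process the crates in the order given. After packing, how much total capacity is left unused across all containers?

Put 37 m³ in container 1; 3 m³ remain.
Put 21 m³ in container 2; 19 m³ remain.
Put 9 m³ in container 2; 10 m³ remain.
Put 19 m³ in container 3; 21 m³ remain.
Put 25 m³ in container 4; 15 m³ remain.
Put 22 m³ in container 5; 18 m³ remain.
Put 38 m³ in container 6; 2 m³ remain.
Put 22 m³ in container 7; 18 m³ remain.
Put 7 m³ in container 2; 3 m³ remain.
Put 19 m³ in container 3; 2 m³ remain.
Put 39 m³ in container 8; 1 m³ remain.
8 containers × 40 m³ = 320 m³; used 258 m³; unused 62 m³.

62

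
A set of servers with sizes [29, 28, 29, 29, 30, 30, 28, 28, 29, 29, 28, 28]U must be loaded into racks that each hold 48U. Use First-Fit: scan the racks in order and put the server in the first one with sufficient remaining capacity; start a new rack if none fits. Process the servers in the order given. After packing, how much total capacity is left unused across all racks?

231

Put 29U in rack 1; 19U remain.
Put 28U in rack 2; 20U remain.
Put 29U in rack 3; 19U remain.
Put 29U in rack 4; 19U remain.
Put 30U in rack 5; 18U remain.
Put 30U in rack 6; 18U remain.
Put 28U in rack 7; 20U remain.
Put 28U in rack 8; 20U remain.
Put 29U in rack 9; 19U remain.
Put 29U in rack 10; 19U remain.
Put 28U in rack 11; 20U remain.
Put 28U in rack 12; 20U remain.
12 racks × 48U = 576U; used 345U; unused 231U.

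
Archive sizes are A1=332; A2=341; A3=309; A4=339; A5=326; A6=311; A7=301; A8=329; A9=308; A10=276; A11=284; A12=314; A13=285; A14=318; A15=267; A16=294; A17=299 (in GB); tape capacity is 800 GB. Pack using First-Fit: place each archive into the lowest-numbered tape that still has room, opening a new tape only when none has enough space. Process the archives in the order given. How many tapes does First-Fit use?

9

Put A1 (332 GB) in tape 1; 468 GB remain.
Put A2 (341 GB) in tape 1; 127 GB remain.
Put A3 (309 GB) in tape 2; 491 GB remain.
Put A4 (339 GB) in tape 2; 152 GB remain.
Put A5 (326 GB) in tape 3; 474 GB remain.
Put A6 (311 GB) in tape 3; 163 GB remain.
Put A7 (301 GB) in tape 4; 499 GB remain.
Put A8 (329 GB) in tape 4; 170 GB remain.
Put A9 (308 GB) in tape 5; 492 GB remain.
Put A10 (276 GB) in tape 5; 216 GB remain.
Put A11 (284 GB) in tape 6; 516 GB remain.
Put A12 (314 GB) in tape 6; 202 GB remain.
Put A13 (285 GB) in tape 7; 515 GB remain.
Put A14 (318 GB) in tape 7; 197 GB remain.
Put A15 (267 GB) in tape 8; 533 GB remain.
Put A16 (294 GB) in tape 8; 239 GB remain.
Put A17 (299 GB) in tape 9; 501 GB remain.
Final tapes: [332,341] [309,339] [326,311] [301,329] [308,276] [284,314] [285,318] [267,294] [299].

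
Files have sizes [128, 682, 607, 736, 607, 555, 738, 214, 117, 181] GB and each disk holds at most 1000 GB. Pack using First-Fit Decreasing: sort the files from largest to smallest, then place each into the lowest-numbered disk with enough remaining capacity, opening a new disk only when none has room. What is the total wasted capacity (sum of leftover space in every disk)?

1435

Sorted descending: 738, 736, 682, 607, 607, 555, 214, 181, 128, 117.
disk 1: place 738 GB, 262 GB left
disk 2: place 736 GB, 264 GB left
disk 3: place 682 GB, 318 GB left
disk 4: place 607 GB, 393 GB left
disk 5: place 607 GB, 393 GB left
disk 6: place 555 GB, 445 GB left
disk 1: place 214 GB, 48 GB left
disk 2: place 181 GB, 83 GB left
disk 3: place 128 GB, 190 GB left
disk 3: place 117 GB, 73 GB left
6 disks × 1000 GB = 6000 GB; used 4565 GB; unused 1435 GB.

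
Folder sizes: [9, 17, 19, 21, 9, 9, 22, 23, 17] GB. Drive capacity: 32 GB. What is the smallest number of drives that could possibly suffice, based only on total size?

Total size = 9 + 17 + 19 + 21 + 9 + 9 + 22 + 23 + 17 = 146 GB.
⌈146 / 32⌉ = 5.

5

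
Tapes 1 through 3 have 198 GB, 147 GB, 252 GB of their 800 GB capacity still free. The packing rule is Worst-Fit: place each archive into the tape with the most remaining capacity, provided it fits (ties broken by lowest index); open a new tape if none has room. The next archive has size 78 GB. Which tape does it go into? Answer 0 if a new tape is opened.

3

Tapes with room: tape 1 (198 GB), tape 2 (147 GB), tape 3 (252 GB).
Most room is tape 3 with 252 GB free.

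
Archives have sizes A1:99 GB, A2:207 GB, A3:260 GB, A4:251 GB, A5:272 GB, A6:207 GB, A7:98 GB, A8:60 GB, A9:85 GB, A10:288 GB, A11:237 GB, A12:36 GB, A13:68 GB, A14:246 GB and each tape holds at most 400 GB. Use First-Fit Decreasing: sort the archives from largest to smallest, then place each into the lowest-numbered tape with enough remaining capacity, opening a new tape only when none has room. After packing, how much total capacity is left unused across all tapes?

786

Sorted descending: 288, 272, 260, 251, 246, 237, 207, 207, 99, 98, 85, 68, 60, 36.
288 GB → tape 1 (remaining 112 GB)
272 GB → tape 2 (remaining 128 GB)
260 GB → tape 3 (remaining 140 GB)
251 GB → tape 4 (remaining 149 GB)
246 GB → tape 5 (remaining 154 GB)
237 GB → tape 6 (remaining 163 GB)
207 GB → tape 7 (remaining 193 GB)
207 GB → tape 8 (remaining 193 GB)
99 GB → tape 1 (remaining 13 GB)
98 GB → tape 2 (remaining 30 GB)
85 GB → tape 3 (remaining 55 GB)
68 GB → tape 4 (remaining 81 GB)
60 GB → tape 4 (remaining 21 GB)
36 GB → tape 3 (remaining 19 GB)
8 tapes × 400 GB = 3200 GB; used 2414 GB; unused 786 GB.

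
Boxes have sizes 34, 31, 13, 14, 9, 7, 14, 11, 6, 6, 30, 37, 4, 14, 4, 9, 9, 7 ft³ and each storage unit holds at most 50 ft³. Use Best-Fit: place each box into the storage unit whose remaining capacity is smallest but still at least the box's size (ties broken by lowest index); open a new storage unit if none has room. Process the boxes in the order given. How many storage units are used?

6

Put 34 ft³ in storage unit 1; 16 ft³ remain.
Put 31 ft³ in storage unit 2; 19 ft³ remain.
Put 13 ft³ in storage unit 1; 3 ft³ remain.
Put 14 ft³ in storage unit 2; 5 ft³ remain.
Put 9 ft³ in storage unit 3; 41 ft³ remain.
Put 7 ft³ in storage unit 3; 34 ft³ remain.
Put 14 ft³ in storage unit 3; 20 ft³ remain.
Put 11 ft³ in storage unit 3; 9 ft³ remain.
Put 6 ft³ in storage unit 3; 3 ft³ remain.
Put 6 ft³ in storage unit 4; 44 ft³ remain.
Put 30 ft³ in storage unit 4; 14 ft³ remain.
Put 37 ft³ in storage unit 5; 13 ft³ remain.
Put 4 ft³ in storage unit 2; 1 ft³ remain.
Put 14 ft³ in storage unit 4; 0 ft³ remain.
Put 4 ft³ in storage unit 5; 9 ft³ remain.
Put 9 ft³ in storage unit 5; 0 ft³ remain.
Put 9 ft³ in storage unit 6; 41 ft³ remain.
Put 7 ft³ in storage unit 6; 34 ft³ remain.
Final storage units: [34,13] [31,14,4] [9,7,14,11,6] [6,30,14] [37,4,9] [9,7].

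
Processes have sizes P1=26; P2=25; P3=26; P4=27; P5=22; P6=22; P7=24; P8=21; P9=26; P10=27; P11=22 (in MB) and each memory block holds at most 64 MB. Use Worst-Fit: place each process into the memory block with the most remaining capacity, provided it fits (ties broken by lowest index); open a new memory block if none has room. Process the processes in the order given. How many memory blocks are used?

P1 (26 MB) → memory block 1 (remaining 38 MB)
P2 (25 MB) → memory block 1 (remaining 13 MB)
P3 (26 MB) → memory block 2 (remaining 38 MB)
P4 (27 MB) → memory block 2 (remaining 11 MB)
P5 (22 MB) → memory block 3 (remaining 42 MB)
P6 (22 MB) → memory block 3 (remaining 20 MB)
P7 (24 MB) → memory block 4 (remaining 40 MB)
P8 (21 MB) → memory block 4 (remaining 19 MB)
P9 (26 MB) → memory block 5 (remaining 38 MB)
P10 (27 MB) → memory block 5 (remaining 11 MB)
P11 (22 MB) → memory block 6 (remaining 42 MB)

6 memory blocks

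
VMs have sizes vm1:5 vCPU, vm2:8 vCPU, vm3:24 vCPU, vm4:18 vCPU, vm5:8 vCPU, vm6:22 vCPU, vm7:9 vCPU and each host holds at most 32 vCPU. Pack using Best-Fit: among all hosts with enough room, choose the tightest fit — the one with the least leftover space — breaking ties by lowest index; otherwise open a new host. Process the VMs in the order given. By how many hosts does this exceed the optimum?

0

Best-Fit: [5,8,18] [24,8] [22,9] → 3 hosts.
Total size 94 vCPU; any packing needs at least ⌈94/32⌉ = 3 hosts.
So 3 is already optimal.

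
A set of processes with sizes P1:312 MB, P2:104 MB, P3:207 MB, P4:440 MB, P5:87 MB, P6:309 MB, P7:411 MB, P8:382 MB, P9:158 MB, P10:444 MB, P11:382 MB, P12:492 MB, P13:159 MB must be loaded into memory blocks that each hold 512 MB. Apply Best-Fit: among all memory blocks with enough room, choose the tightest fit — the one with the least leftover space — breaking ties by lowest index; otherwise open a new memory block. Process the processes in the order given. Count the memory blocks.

Put P1 (312 MB) in memory block 1; 200 MB remain.
Put P2 (104 MB) in memory block 1; 96 MB remain.
Put P3 (207 MB) in memory block 2; 305 MB remain.
Put P4 (440 MB) in memory block 3; 72 MB remain.
Put P5 (87 MB) in memory block 1; 9 MB remain.
Put P6 (309 MB) in memory block 4; 203 MB remain.
Put P7 (411 MB) in memory block 5; 101 MB remain.
Put P8 (382 MB) in memory block 6; 130 MB remain.
Put P9 (158 MB) in memory block 4; 45 MB remain.
Put P10 (444 MB) in memory block 7; 68 MB remain.
Put P11 (382 MB) in memory block 8; 130 MB remain.
Put P12 (492 MB) in memory block 9; 20 MB remain.
Put P13 (159 MB) in memory block 2; 146 MB remain.
Final memory blocks: [312,104,87] [207,159] [440] [309,158] [411] [382] [444] [382] [492].

9 memory blocks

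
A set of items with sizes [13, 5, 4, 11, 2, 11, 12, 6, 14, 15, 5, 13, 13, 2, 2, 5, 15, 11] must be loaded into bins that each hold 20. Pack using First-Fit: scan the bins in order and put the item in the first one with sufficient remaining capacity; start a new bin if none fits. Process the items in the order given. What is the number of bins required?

10 bins

bin 1: place 13, 7 left
bin 1: place 5, 2 left
bin 2: place 4, 16 left
bin 2: place 11, 5 left
bin 1: place 2, 0 left
bin 3: place 11, 9 left
bin 4: place 12, 8 left
bin 3: place 6, 3 left
bin 5: place 14, 6 left
bin 6: place 15, 5 left
bin 2: place 5, 0 left
bin 7: place 13, 7 left
bin 8: place 13, 7 left
bin 3: place 2, 1 left
bin 4: place 2, 6 left
bin 4: place 5, 1 left
bin 9: place 15, 5 left
bin 10: place 11, 9 left
Final bins: [13,5,2] [4,11,5] [11,6,2] [12,2,5] [14] [15] [13] [13] [15] [11].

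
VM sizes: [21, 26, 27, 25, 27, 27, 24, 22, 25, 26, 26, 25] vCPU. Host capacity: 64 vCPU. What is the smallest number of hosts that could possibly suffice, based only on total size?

Total size = 21 + 26 + 27 + 25 + 27 + 27 + 24 + 22 + 25 + 26 + 26 + 25 = 301 vCPU.
⌈301 / 64⌉ = 5.

5 hosts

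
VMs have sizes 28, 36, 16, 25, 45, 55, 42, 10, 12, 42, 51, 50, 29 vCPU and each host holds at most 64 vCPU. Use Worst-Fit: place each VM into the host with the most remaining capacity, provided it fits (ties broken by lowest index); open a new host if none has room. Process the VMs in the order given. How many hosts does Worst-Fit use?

28 vCPU → host 1 (remaining 36 vCPU)
36 vCPU → host 1 (remaining 0 vCPU)
16 vCPU → host 2 (remaining 48 vCPU)
25 vCPU → host 2 (remaining 23 vCPU)
45 vCPU → host 3 (remaining 19 vCPU)
55 vCPU → host 4 (remaining 9 vCPU)
42 vCPU → host 5 (remaining 22 vCPU)
10 vCPU → host 2 (remaining 13 vCPU)
12 vCPU → host 5 (remaining 10 vCPU)
42 vCPU → host 6 (remaining 22 vCPU)
51 vCPU → host 7 (remaining 13 vCPU)
50 vCPU → host 8 (remaining 14 vCPU)
29 vCPU → host 9 (remaining 35 vCPU)
Final hosts: [28,36] [16,25,10] [45] [55] [42,12] [42] [51] [50] [29].

9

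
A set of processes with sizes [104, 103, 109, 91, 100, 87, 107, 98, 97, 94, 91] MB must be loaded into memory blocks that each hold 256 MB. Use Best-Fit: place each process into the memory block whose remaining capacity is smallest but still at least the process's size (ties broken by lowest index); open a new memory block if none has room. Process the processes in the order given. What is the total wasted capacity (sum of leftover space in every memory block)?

memory block 1: place 104 MB, 152 MB left
memory block 1: place 103 MB, 49 MB left
memory block 2: place 109 MB, 147 MB left
memory block 2: place 91 MB, 56 MB left
memory block 3: place 100 MB, 156 MB left
memory block 3: place 87 MB, 69 MB left
memory block 4: place 107 MB, 149 MB left
memory block 4: place 98 MB, 51 MB left
memory block 5: place 97 MB, 159 MB left
memory block 5: place 94 MB, 65 MB left
memory block 6: place 91 MB, 165 MB left
6 memory blocks × 256 MB = 1536 MB; used 1081 MB; unused 455 MB.

455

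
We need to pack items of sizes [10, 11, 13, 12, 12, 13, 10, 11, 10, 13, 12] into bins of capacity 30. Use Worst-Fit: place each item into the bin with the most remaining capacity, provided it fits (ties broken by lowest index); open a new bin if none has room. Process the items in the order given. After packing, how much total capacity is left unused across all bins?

10 → bin 1 (remaining 20)
11 → bin 1 (remaining 9)
13 → bin 2 (remaining 17)
12 → bin 2 (remaining 5)
12 → bin 3 (remaining 18)
13 → bin 3 (remaining 5)
10 → bin 4 (remaining 20)
11 → bin 4 (remaining 9)
10 → bin 5 (remaining 20)
13 → bin 5 (remaining 7)
12 → bin 6 (remaining 18)
6 bins × 30 = 180; used 127; unused 53.

53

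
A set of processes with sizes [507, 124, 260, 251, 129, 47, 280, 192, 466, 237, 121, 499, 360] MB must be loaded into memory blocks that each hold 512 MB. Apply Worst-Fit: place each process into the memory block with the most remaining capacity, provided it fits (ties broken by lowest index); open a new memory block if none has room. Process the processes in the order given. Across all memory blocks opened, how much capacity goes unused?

memory block 1: place 507 MB, 5 MB left
memory block 2: place 124 MB, 388 MB left
memory block 2: place 260 MB, 128 MB left
memory block 3: place 251 MB, 261 MB left
memory block 3: place 129 MB, 132 MB left
memory block 3: place 47 MB, 85 MB left
memory block 4: place 280 MB, 232 MB left
memory block 4: place 192 MB, 40 MB left
memory block 5: place 466 MB, 46 MB left
memory block 6: place 237 MB, 275 MB left
memory block 6: place 121 MB, 154 MB left
memory block 7: place 499 MB, 13 MB left
memory block 8: place 360 MB, 152 MB left
8 memory blocks × 512 MB = 4096 MB; used 3473 MB; unused 623 MB.

623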